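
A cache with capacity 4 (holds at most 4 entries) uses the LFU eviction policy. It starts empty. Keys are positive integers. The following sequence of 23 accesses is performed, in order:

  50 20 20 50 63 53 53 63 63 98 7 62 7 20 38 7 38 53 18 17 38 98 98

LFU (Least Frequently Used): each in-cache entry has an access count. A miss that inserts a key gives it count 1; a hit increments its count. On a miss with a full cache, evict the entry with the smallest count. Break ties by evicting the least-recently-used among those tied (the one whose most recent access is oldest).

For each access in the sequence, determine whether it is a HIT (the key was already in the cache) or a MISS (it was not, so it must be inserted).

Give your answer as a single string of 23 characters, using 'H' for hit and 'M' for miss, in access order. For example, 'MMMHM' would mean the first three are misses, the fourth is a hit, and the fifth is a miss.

Answer: MMHHMMHHHMMMMMMMMHMMMMH

Derivation:
LFU simulation (capacity=4):
  1. access 50: MISS. Cache: [50(c=1)]
  2. access 20: MISS. Cache: [50(c=1) 20(c=1)]
  3. access 20: HIT, count now 2. Cache: [50(c=1) 20(c=2)]
  4. access 50: HIT, count now 2. Cache: [20(c=2) 50(c=2)]
  5. access 63: MISS. Cache: [63(c=1) 20(c=2) 50(c=2)]
  6. access 53: MISS. Cache: [63(c=1) 53(c=1) 20(c=2) 50(c=2)]
  7. access 53: HIT, count now 2. Cache: [63(c=1) 20(c=2) 50(c=2) 53(c=2)]
  8. access 63: HIT, count now 2. Cache: [20(c=2) 50(c=2) 53(c=2) 63(c=2)]
  9. access 63: HIT, count now 3. Cache: [20(c=2) 50(c=2) 53(c=2) 63(c=3)]
  10. access 98: MISS, evict 20(c=2). Cache: [98(c=1) 50(c=2) 53(c=2) 63(c=3)]
  11. access 7: MISS, evict 98(c=1). Cache: [7(c=1) 50(c=2) 53(c=2) 63(c=3)]
  12. access 62: MISS, evict 7(c=1). Cache: [62(c=1) 50(c=2) 53(c=2) 63(c=3)]
  13. access 7: MISS, evict 62(c=1). Cache: [7(c=1) 50(c=2) 53(c=2) 63(c=3)]
  14. access 20: MISS, evict 7(c=1). Cache: [20(c=1) 50(c=2) 53(c=2) 63(c=3)]
  15. access 38: MISS, evict 20(c=1). Cache: [38(c=1) 50(c=2) 53(c=2) 63(c=3)]
  16. access 7: MISS, evict 38(c=1). Cache: [7(c=1) 50(c=2) 53(c=2) 63(c=3)]
  17. access 38: MISS, evict 7(c=1). Cache: [38(c=1) 50(c=2) 53(c=2) 63(c=3)]
  18. access 53: HIT, count now 3. Cache: [38(c=1) 50(c=2) 63(c=3) 53(c=3)]
  19. access 18: MISS, evict 38(c=1). Cache: [18(c=1) 50(c=2) 63(c=3) 53(c=3)]
  20. access 17: MISS, evict 18(c=1). Cache: [17(c=1) 50(c=2) 63(c=3) 53(c=3)]
  21. access 38: MISS, evict 17(c=1). Cache: [38(c=1) 50(c=2) 63(c=3) 53(c=3)]
  22. access 98: MISS, evict 38(c=1). Cache: [98(c=1) 50(c=2) 63(c=3) 53(c=3)]
  23. access 98: HIT, count now 2. Cache: [50(c=2) 98(c=2) 63(c=3) 53(c=3)]
Total: 7 hits, 16 misses, 12 evictions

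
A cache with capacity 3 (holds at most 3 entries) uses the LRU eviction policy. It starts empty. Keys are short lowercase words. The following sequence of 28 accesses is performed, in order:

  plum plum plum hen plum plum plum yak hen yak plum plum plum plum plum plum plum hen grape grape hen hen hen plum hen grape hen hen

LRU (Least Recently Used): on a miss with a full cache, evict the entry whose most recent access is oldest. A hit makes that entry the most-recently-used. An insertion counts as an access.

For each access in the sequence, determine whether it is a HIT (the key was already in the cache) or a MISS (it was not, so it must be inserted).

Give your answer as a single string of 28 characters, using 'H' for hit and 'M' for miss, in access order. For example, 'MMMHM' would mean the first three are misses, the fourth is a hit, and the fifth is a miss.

Answer: MHHMHHHMHHHHHHHHHHMHHHHHHHHH

Derivation:
LRU simulation (capacity=3):
  1. access plum: MISS. Cache (LRU->MRU): [plum]
  2. access plum: HIT. Cache (LRU->MRU): [plum]
  3. access plum: HIT. Cache (LRU->MRU): [plum]
  4. access hen: MISS. Cache (LRU->MRU): [plum hen]
  5. access plum: HIT. Cache (LRU->MRU): [hen plum]
  6. access plum: HIT. Cache (LRU->MRU): [hen plum]
  7. access plum: HIT. Cache (LRU->MRU): [hen plum]
  8. access yak: MISS. Cache (LRU->MRU): [hen plum yak]
  9. access hen: HIT. Cache (LRU->MRU): [plum yak hen]
  10. access yak: HIT. Cache (LRU->MRU): [plum hen yak]
  11. access plum: HIT. Cache (LRU->MRU): [hen yak plum]
  12. access plum: HIT. Cache (LRU->MRU): [hen yak plum]
  13. access plum: HIT. Cache (LRU->MRU): [hen yak plum]
  14. access plum: HIT. Cache (LRU->MRU): [hen yak plum]
  15. access plum: HIT. Cache (LRU->MRU): [hen yak plum]
  16. access plum: HIT. Cache (LRU->MRU): [hen yak plum]
  17. access plum: HIT. Cache (LRU->MRU): [hen yak plum]
  18. access hen: HIT. Cache (LRU->MRU): [yak plum hen]
  19. access grape: MISS, evict yak. Cache (LRU->MRU): [plum hen grape]
  20. access grape: HIT. Cache (LRU->MRU): [plum hen grape]
  21. access hen: HIT. Cache (LRU->MRU): [plum grape hen]
  22. access hen: HIT. Cache (LRU->MRU): [plum grape hen]
  23. access hen: HIT. Cache (LRU->MRU): [plum grape hen]
  24. access plum: HIT. Cache (LRU->MRU): [grape hen plum]
  25. access hen: HIT. Cache (LRU->MRU): [grape plum hen]
  26. access grape: HIT. Cache (LRU->MRU): [plum hen grape]
  27. access hen: HIT. Cache (LRU->MRU): [plum grape hen]
  28. access hen: HIT. Cache (LRU->MRU): [plum grape hen]
Total: 24 hits, 4 misses, 1 evictions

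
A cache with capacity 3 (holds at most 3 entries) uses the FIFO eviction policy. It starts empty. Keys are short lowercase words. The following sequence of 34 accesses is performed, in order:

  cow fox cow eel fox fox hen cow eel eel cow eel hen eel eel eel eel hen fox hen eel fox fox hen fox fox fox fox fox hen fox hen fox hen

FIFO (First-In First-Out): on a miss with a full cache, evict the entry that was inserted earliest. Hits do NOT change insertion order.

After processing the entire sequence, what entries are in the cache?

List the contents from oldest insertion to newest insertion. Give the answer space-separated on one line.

FIFO simulation (capacity=3):
  1. access cow: MISS. Cache (old->new): [cow]
  2. access fox: MISS. Cache (old->new): [cow fox]
  3. access cow: HIT. Cache (old->new): [cow fox]
  4. access eel: MISS. Cache (old->new): [cow fox eel]
  5. access fox: HIT. Cache (old->new): [cow fox eel]
  6. access fox: HIT. Cache (old->new): [cow fox eel]
  7. access hen: MISS, evict cow. Cache (old->new): [fox eel hen]
  8. access cow: MISS, evict fox. Cache (old->new): [eel hen cow]
  9. access eel: HIT. Cache (old->new): [eel hen cow]
  10. access eel: HIT. Cache (old->new): [eel hen cow]
  11. access cow: HIT. Cache (old->new): [eel hen cow]
  12. access eel: HIT. Cache (old->new): [eel hen cow]
  13. access hen: HIT. Cache (old->new): [eel hen cow]
  14. access eel: HIT. Cache (old->new): [eel hen cow]
  15. access eel: HIT. Cache (old->new): [eel hen cow]
  16. access eel: HIT. Cache (old->new): [eel hen cow]
  17. access eel: HIT. Cache (old->new): [eel hen cow]
  18. access hen: HIT. Cache (old->new): [eel hen cow]
  19. access fox: MISS, evict eel. Cache (old->new): [hen cow fox]
  20. access hen: HIT. Cache (old->new): [hen cow fox]
  21. access eel: MISS, evict hen. Cache (old->new): [cow fox eel]
  22. access fox: HIT. Cache (old->new): [cow fox eel]
  23. access fox: HIT. Cache (old->new): [cow fox eel]
  24. access hen: MISS, evict cow. Cache (old->new): [fox eel hen]
  25. access fox: HIT. Cache (old->new): [fox eel hen]
  26. access fox: HIT. Cache (old->new): [fox eel hen]
  27. access fox: HIT. Cache (old->new): [fox eel hen]
  28. access fox: HIT. Cache (old->new): [fox eel hen]
  29. access fox: HIT. Cache (old->new): [fox eel hen]
  30. access hen: HIT. Cache (old->new): [fox eel hen]
  31. access fox: HIT. Cache (old->new): [fox eel hen]
  32. access hen: HIT. Cache (old->new): [fox eel hen]
  33. access fox: HIT. Cache (old->new): [fox eel hen]
  34. access hen: HIT. Cache (old->new): [fox eel hen]
Total: 26 hits, 8 misses, 5 evictions

Answer: fox eel hen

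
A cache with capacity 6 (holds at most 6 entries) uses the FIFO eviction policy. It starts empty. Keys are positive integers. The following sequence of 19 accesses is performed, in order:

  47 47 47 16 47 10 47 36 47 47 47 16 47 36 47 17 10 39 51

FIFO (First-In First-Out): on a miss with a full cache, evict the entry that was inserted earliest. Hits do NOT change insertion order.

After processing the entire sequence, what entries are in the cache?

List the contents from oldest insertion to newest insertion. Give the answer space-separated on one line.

FIFO simulation (capacity=6):
  1. access 47: MISS. Cache (old->new): [47]
  2. access 47: HIT. Cache (old->new): [47]
  3. access 47: HIT. Cache (old->new): [47]
  4. access 16: MISS. Cache (old->new): [47 16]
  5. access 47: HIT. Cache (old->new): [47 16]
  6. access 10: MISS. Cache (old->new): [47 16 10]
  7. access 47: HIT. Cache (old->new): [47 16 10]
  8. access 36: MISS. Cache (old->new): [47 16 10 36]
  9. access 47: HIT. Cache (old->new): [47 16 10 36]
  10. access 47: HIT. Cache (old->new): [47 16 10 36]
  11. access 47: HIT. Cache (old->new): [47 16 10 36]
  12. access 16: HIT. Cache (old->new): [47 16 10 36]
  13. access 47: HIT. Cache (old->new): [47 16 10 36]
  14. access 36: HIT. Cache (old->new): [47 16 10 36]
  15. access 47: HIT. Cache (old->new): [47 16 10 36]
  16. access 17: MISS. Cache (old->new): [47 16 10 36 17]
  17. access 10: HIT. Cache (old->new): [47 16 10 36 17]
  18. access 39: MISS. Cache (old->new): [47 16 10 36 17 39]
  19. access 51: MISS, evict 47. Cache (old->new): [16 10 36 17 39 51]
Total: 12 hits, 7 misses, 1 evictions

Answer: 16 10 36 17 39 51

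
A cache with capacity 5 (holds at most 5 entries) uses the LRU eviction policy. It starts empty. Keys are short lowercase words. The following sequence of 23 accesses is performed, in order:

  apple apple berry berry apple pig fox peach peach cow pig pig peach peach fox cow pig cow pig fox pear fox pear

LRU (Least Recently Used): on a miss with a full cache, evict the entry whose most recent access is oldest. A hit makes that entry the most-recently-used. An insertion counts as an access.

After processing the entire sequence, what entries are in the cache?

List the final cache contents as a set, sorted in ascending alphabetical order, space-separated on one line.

LRU simulation (capacity=5):
  1. access apple: MISS. Cache (LRU->MRU): [apple]
  2. access apple: HIT. Cache (LRU->MRU): [apple]
  3. access berry: MISS. Cache (LRU->MRU): [apple berry]
  4. access berry: HIT. Cache (LRU->MRU): [apple berry]
  5. access apple: HIT. Cache (LRU->MRU): [berry apple]
  6. access pig: MISS. Cache (LRU->MRU): [berry apple pig]
  7. access fox: MISS. Cache (LRU->MRU): [berry apple pig fox]
  8. access peach: MISS. Cache (LRU->MRU): [berry apple pig fox peach]
  9. access peach: HIT. Cache (LRU->MRU): [berry apple pig fox peach]
  10. access cow: MISS, evict berry. Cache (LRU->MRU): [apple pig fox peach cow]
  11. access pig: HIT. Cache (LRU->MRU): [apple fox peach cow pig]
  12. access pig: HIT. Cache (LRU->MRU): [apple fox peach cow pig]
  13. access peach: HIT. Cache (LRU->MRU): [apple fox cow pig peach]
  14. access peach: HIT. Cache (LRU->MRU): [apple fox cow pig peach]
  15. access fox: HIT. Cache (LRU->MRU): [apple cow pig peach fox]
  16. access cow: HIT. Cache (LRU->MRU): [apple pig peach fox cow]
  17. access pig: HIT. Cache (LRU->MRU): [apple peach fox cow pig]
  18. access cow: HIT. Cache (LRU->MRU): [apple peach fox pig cow]
  19. access pig: HIT. Cache (LRU->MRU): [apple peach fox cow pig]
  20. access fox: HIT. Cache (LRU->MRU): [apple peach cow pig fox]
  21. access pear: MISS, evict apple. Cache (LRU->MRU): [peach cow pig fox pear]
  22. access fox: HIT. Cache (LRU->MRU): [peach cow pig pear fox]
  23. access pear: HIT. Cache (LRU->MRU): [peach cow pig fox pear]
Total: 16 hits, 7 misses, 2 evictions

Answer: cow fox peach pear pig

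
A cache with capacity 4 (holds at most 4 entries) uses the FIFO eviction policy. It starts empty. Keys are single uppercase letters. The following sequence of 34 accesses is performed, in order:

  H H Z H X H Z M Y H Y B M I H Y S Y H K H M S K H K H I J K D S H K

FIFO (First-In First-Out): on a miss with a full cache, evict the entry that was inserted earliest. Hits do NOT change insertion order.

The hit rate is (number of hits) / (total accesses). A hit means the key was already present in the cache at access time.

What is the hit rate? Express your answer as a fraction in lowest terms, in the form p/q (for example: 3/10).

FIFO simulation (capacity=4):
  1. access H: MISS. Cache (old->new): [H]
  2. access H: HIT. Cache (old->new): [H]
  3. access Z: MISS. Cache (old->new): [H Z]
  4. access H: HIT. Cache (old->new): [H Z]
  5. access X: MISS. Cache (old->new): [H Z X]
  6. access H: HIT. Cache (old->new): [H Z X]
  7. access Z: HIT. Cache (old->new): [H Z X]
  8. access M: MISS. Cache (old->new): [H Z X M]
  9. access Y: MISS, evict H. Cache (old->new): [Z X M Y]
  10. access H: MISS, evict Z. Cache (old->new): [X M Y H]
  11. access Y: HIT. Cache (old->new): [X M Y H]
  12. access B: MISS, evict X. Cache (old->new): [M Y H B]
  13. access M: HIT. Cache (old->new): [M Y H B]
  14. access I: MISS, evict M. Cache (old->new): [Y H B I]
  15. access H: HIT. Cache (old->new): [Y H B I]
  16. access Y: HIT. Cache (old->new): [Y H B I]
  17. access S: MISS, evict Y. Cache (old->new): [H B I S]
  18. access Y: MISS, evict H. Cache (old->new): [B I S Y]
  19. access H: MISS, evict B. Cache (old->new): [I S Y H]
  20. access K: MISS, evict I. Cache (old->new): [S Y H K]
  21. access H: HIT. Cache (old->new): [S Y H K]
  22. access M: MISS, evict S. Cache (old->new): [Y H K M]
  23. access S: MISS, evict Y. Cache (old->new): [H K M S]
  24. access K: HIT. Cache (old->new): [H K M S]
  25. access H: HIT. Cache (old->new): [H K M S]
  26. access K: HIT. Cache (old->new): [H K M S]
  27. access H: HIT. Cache (old->new): [H K M S]
  28. access I: MISS, evict H. Cache (old->new): [K M S I]
  29. access J: MISS, evict K. Cache (old->new): [M S I J]
  30. access K: MISS, evict M. Cache (old->new): [S I J K]
  31. access D: MISS, evict S. Cache (old->new): [I J K D]
  32. access S: MISS, evict I. Cache (old->new): [J K D S]
  33. access H: MISS, evict J. Cache (old->new): [K D S H]
  34. access K: HIT. Cache (old->new): [K D S H]
Total: 14 hits, 20 misses, 16 evictions

Hit rate = 14/34 = 7/17

Answer: 7/17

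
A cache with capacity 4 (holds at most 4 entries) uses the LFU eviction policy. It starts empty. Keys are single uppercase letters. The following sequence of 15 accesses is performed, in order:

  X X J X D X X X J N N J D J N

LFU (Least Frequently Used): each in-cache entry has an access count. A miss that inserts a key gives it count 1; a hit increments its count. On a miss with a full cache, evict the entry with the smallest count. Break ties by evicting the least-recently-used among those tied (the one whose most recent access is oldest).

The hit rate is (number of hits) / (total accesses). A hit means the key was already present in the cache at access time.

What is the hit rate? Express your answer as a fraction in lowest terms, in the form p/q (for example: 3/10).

Answer: 11/15

Derivation:
LFU simulation (capacity=4):
  1. access X: MISS. Cache: [X(c=1)]
  2. access X: HIT, count now 2. Cache: [X(c=2)]
  3. access J: MISS. Cache: [J(c=1) X(c=2)]
  4. access X: HIT, count now 3. Cache: [J(c=1) X(c=3)]
  5. access D: MISS. Cache: [J(c=1) D(c=1) X(c=3)]
  6. access X: HIT, count now 4. Cache: [J(c=1) D(c=1) X(c=4)]
  7. access X: HIT, count now 5. Cache: [J(c=1) D(c=1) X(c=5)]
  8. access X: HIT, count now 6. Cache: [J(c=1) D(c=1) X(c=6)]
  9. access J: HIT, count now 2. Cache: [D(c=1) J(c=2) X(c=6)]
  10. access N: MISS. Cache: [D(c=1) N(c=1) J(c=2) X(c=6)]
  11. access N: HIT, count now 2. Cache: [D(c=1) J(c=2) N(c=2) X(c=6)]
  12. access J: HIT, count now 3. Cache: [D(c=1) N(c=2) J(c=3) X(c=6)]
  13. access D: HIT, count now 2. Cache: [N(c=2) D(c=2) J(c=3) X(c=6)]
  14. access J: HIT, count now 4. Cache: [N(c=2) D(c=2) J(c=4) X(c=6)]
  15. access N: HIT, count now 3. Cache: [D(c=2) N(c=3) J(c=4) X(c=6)]
Total: 11 hits, 4 misses, 0 evictions

Hit rate = 11/15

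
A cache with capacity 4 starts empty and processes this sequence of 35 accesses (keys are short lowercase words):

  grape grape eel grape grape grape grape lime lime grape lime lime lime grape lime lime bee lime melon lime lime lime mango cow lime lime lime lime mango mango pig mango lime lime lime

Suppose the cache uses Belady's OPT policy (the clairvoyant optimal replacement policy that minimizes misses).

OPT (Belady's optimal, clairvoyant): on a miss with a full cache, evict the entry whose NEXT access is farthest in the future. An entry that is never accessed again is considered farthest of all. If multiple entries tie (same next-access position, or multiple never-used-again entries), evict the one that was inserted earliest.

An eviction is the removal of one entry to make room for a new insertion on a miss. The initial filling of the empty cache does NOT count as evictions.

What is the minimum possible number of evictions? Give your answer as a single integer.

OPT (Belady) simulation (capacity=4):
  1. access grape: MISS. Cache: [grape]
  2. access grape: HIT. Next use of grape: step 4. Cache: [grape]
  3. access eel: MISS. Cache: [grape eel]
  4. access grape: HIT. Next use of grape: step 5. Cache: [grape eel]
  5. access grape: HIT. Next use of grape: step 6. Cache: [grape eel]
  6. access grape: HIT. Next use of grape: step 7. Cache: [grape eel]
  7. access grape: HIT. Next use of grape: step 10. Cache: [grape eel]
  8. access lime: MISS. Cache: [grape eel lime]
  9. access lime: HIT. Next use of lime: step 11. Cache: [grape eel lime]
  10. access grape: HIT. Next use of grape: step 14. Cache: [grape eel lime]
  11. access lime: HIT. Next use of lime: step 12. Cache: [grape eel lime]
  12. access lime: HIT. Next use of lime: step 13. Cache: [grape eel lime]
  13. access lime: HIT. Next use of lime: step 15. Cache: [grape eel lime]
  14. access grape: HIT. Next use of grape: never. Cache: [grape eel lime]
  15. access lime: HIT. Next use of lime: step 16. Cache: [grape eel lime]
  16. access lime: HIT. Next use of lime: step 18. Cache: [grape eel lime]
  17. access bee: MISS. Cache: [grape eel lime bee]
  18. access lime: HIT. Next use of lime: step 20. Cache: [grape eel lime bee]
  19. access melon: MISS, evict grape (next use: never). Cache: [eel lime bee melon]
  20. access lime: HIT. Next use of lime: step 21. Cache: [eel lime bee melon]
  21. access lime: HIT. Next use of lime: step 22. Cache: [eel lime bee melon]
  22. access lime: HIT. Next use of lime: step 25. Cache: [eel lime bee melon]
  23. access mango: MISS, evict eel (next use: never). Cache: [lime bee melon mango]
  24. access cow: MISS, evict bee (next use: never). Cache: [lime melon mango cow]
  25. access lime: HIT. Next use of lime: step 26. Cache: [lime melon mango cow]
  26. access lime: HIT. Next use of lime: step 27. Cache: [lime melon mango cow]
  27. access lime: HIT. Next use of lime: step 28. Cache: [lime melon mango cow]
  28. access lime: HIT. Next use of lime: step 33. Cache: [lime melon mango cow]
  29. access mango: HIT. Next use of mango: step 30. Cache: [lime melon mango cow]
  30. access mango: HIT. Next use of mango: step 32. Cache: [lime melon mango cow]
  31. access pig: MISS, evict melon (next use: never). Cache: [lime mango cow pig]
  32. access mango: HIT. Next use of mango: never. Cache: [lime mango cow pig]
  33. access lime: HIT. Next use of lime: step 34. Cache: [lime mango cow pig]
  34. access lime: HIT. Next use of lime: step 35. Cache: [lime mango cow pig]
  35. access lime: HIT. Next use of lime: never. Cache: [lime mango cow pig]
Total: 27 hits, 8 misses, 4 evictions

Answer: 4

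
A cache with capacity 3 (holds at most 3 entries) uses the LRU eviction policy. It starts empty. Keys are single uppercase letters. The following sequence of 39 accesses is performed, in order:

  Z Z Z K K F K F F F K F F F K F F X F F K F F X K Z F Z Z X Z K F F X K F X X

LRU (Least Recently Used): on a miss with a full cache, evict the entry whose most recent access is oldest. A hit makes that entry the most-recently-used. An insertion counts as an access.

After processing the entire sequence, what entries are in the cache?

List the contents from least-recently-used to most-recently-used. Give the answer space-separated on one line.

LRU simulation (capacity=3):
  1. access Z: MISS. Cache (LRU->MRU): [Z]
  2. access Z: HIT. Cache (LRU->MRU): [Z]
  3. access Z: HIT. Cache (LRU->MRU): [Z]
  4. access K: MISS. Cache (LRU->MRU): [Z K]
  5. access K: HIT. Cache (LRU->MRU): [Z K]
  6. access F: MISS. Cache (LRU->MRU): [Z K F]
  7. access K: HIT. Cache (LRU->MRU): [Z F K]
  8. access F: HIT. Cache (LRU->MRU): [Z K F]
  9. access F: HIT. Cache (LRU->MRU): [Z K F]
  10. access F: HIT. Cache (LRU->MRU): [Z K F]
  11. access K: HIT. Cache (LRU->MRU): [Z F K]
  12. access F: HIT. Cache (LRU->MRU): [Z K F]
  13. access F: HIT. Cache (LRU->MRU): [Z K F]
  14. access F: HIT. Cache (LRU->MRU): [Z K F]
  15. access K: HIT. Cache (LRU->MRU): [Z F K]
  16. access F: HIT. Cache (LRU->MRU): [Z K F]
  17. access F: HIT. Cache (LRU->MRU): [Z K F]
  18. access X: MISS, evict Z. Cache (LRU->MRU): [K F X]
  19. access F: HIT. Cache (LRU->MRU): [K X F]
  20. access F: HIT. Cache (LRU->MRU): [K X F]
  21. access K: HIT. Cache (LRU->MRU): [X F K]
  22. access F: HIT. Cache (LRU->MRU): [X K F]
  23. access F: HIT. Cache (LRU->MRU): [X K F]
  24. access X: HIT. Cache (LRU->MRU): [K F X]
  25. access K: HIT. Cache (LRU->MRU): [F X K]
  26. access Z: MISS, evict F. Cache (LRU->MRU): [X K Z]
  27. access F: MISS, evict X. Cache (LRU->MRU): [K Z F]
  28. access Z: HIT. Cache (LRU->MRU): [K F Z]
  29. access Z: HIT. Cache (LRU->MRU): [K F Z]
  30. access X: MISS, evict K. Cache (LRU->MRU): [F Z X]
  31. access Z: HIT. Cache (LRU->MRU): [F X Z]
  32. access K: MISS, evict F. Cache (LRU->MRU): [X Z K]
  33. access F: MISS, evict X. Cache (LRU->MRU): [Z K F]
  34. access F: HIT. Cache (LRU->MRU): [Z K F]
  35. access X: MISS, evict Z. Cache (LRU->MRU): [K F X]
  36. access K: HIT. Cache (LRU->MRU): [F X K]
  37. access F: HIT. Cache (LRU->MRU): [X K F]
  38. access X: HIT. Cache (LRU->MRU): [K F X]
  39. access X: HIT. Cache (LRU->MRU): [K F X]
Total: 29 hits, 10 misses, 7 evictions

Answer: K F X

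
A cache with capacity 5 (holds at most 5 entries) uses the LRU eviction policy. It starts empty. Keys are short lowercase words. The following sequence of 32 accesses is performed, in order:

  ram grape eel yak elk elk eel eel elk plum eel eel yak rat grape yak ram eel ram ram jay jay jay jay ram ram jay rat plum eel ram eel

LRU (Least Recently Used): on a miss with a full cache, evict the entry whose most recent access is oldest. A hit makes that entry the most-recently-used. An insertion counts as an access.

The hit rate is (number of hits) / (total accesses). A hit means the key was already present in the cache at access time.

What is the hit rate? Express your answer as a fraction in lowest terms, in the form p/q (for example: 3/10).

Answer: 5/8

Derivation:
LRU simulation (capacity=5):
  1. access ram: MISS. Cache (LRU->MRU): [ram]
  2. access grape: MISS. Cache (LRU->MRU): [ram grape]
  3. access eel: MISS. Cache (LRU->MRU): [ram grape eel]
  4. access yak: MISS. Cache (LRU->MRU): [ram grape eel yak]
  5. access elk: MISS. Cache (LRU->MRU): [ram grape eel yak elk]
  6. access elk: HIT. Cache (LRU->MRU): [ram grape eel yak elk]
  7. access eel: HIT. Cache (LRU->MRU): [ram grape yak elk eel]
  8. access eel: HIT. Cache (LRU->MRU): [ram grape yak elk eel]
  9. access elk: HIT. Cache (LRU->MRU): [ram grape yak eel elk]
  10. access plum: MISS, evict ram. Cache (LRU->MRU): [grape yak eel elk plum]
  11. access eel: HIT. Cache (LRU->MRU): [grape yak elk plum eel]
  12. access eel: HIT. Cache (LRU->MRU): [grape yak elk plum eel]
  13. access yak: HIT. Cache (LRU->MRU): [grape elk plum eel yak]
  14. access rat: MISS, evict grape. Cache (LRU->MRU): [elk plum eel yak rat]
  15. access grape: MISS, evict elk. Cache (LRU->MRU): [plum eel yak rat grape]
  16. access yak: HIT. Cache (LRU->MRU): [plum eel rat grape yak]
  17. access ram: MISS, evict plum. Cache (LRU->MRU): [eel rat grape yak ram]
  18. access eel: HIT. Cache (LRU->MRU): [rat grape yak ram eel]
  19. access ram: HIT. Cache (LRU->MRU): [rat grape yak eel ram]
  20. access ram: HIT. Cache (LRU->MRU): [rat grape yak eel ram]
  21. access jay: MISS, evict rat. Cache (LRU->MRU): [grape yak eel ram jay]
  22. access jay: HIT. Cache (LRU->MRU): [grape yak eel ram jay]
  23. access jay: HIT. Cache (LRU->MRU): [grape yak eel ram jay]
  24. access jay: HIT. Cache (LRU->MRU): [grape yak eel ram jay]
  25. access ram: HIT. Cache (LRU->MRU): [grape yak eel jay ram]
  26. access ram: HIT. Cache (LRU->MRU): [grape yak eel jay ram]
  27. access jay: HIT. Cache (LRU->MRU): [grape yak eel ram jay]
  28. access rat: MISS, evict grape. Cache (LRU->MRU): [yak eel ram jay rat]
  29. access plum: MISS, evict yak. Cache (LRU->MRU): [eel ram jay rat plum]
  30. access eel: HIT. Cache (LRU->MRU): [ram jay rat plum eel]
  31. access ram: HIT. Cache (LRU->MRU): [jay rat plum eel ram]
  32. access eel: HIT. Cache (LRU->MRU): [jay rat plum ram eel]
Total: 20 hits, 12 misses, 7 evictions

Hit rate = 20/32 = 5/8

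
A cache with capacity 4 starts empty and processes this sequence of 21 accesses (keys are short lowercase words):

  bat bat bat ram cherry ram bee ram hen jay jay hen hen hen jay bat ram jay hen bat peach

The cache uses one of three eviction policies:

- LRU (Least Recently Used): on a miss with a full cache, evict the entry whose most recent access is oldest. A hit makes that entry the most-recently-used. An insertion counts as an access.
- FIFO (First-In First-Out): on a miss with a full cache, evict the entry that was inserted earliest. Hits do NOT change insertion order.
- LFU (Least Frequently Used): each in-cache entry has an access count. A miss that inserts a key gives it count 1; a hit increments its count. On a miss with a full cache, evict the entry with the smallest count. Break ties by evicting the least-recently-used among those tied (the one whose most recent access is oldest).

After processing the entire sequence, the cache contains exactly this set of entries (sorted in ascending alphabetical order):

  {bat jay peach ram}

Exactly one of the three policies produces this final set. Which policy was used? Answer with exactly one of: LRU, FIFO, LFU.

Simulating under each policy and comparing final sets:
  LRU: final set = {bat hen jay peach} -> differs
  FIFO: final set = {bat jay peach ram} -> MATCHES target
  LFU: final set = {bat hen jay peach} -> differs
Only FIFO produces the target set.

Answer: FIFO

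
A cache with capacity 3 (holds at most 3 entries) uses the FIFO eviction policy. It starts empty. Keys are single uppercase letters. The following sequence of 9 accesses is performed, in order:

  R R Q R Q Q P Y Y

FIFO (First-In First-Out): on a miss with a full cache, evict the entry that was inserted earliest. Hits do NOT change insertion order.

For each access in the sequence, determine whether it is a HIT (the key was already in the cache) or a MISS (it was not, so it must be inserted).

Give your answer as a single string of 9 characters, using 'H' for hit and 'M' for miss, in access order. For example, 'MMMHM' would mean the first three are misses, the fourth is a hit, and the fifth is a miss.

FIFO simulation (capacity=3):
  1. access R: MISS. Cache (old->new): [R]
  2. access R: HIT. Cache (old->new): [R]
  3. access Q: MISS. Cache (old->new): [R Q]
  4. access R: HIT. Cache (old->new): [R Q]
  5. access Q: HIT. Cache (old->new): [R Q]
  6. access Q: HIT. Cache (old->new): [R Q]
  7. access P: MISS. Cache (old->new): [R Q P]
  8. access Y: MISS, evict R. Cache (old->new): [Q P Y]
  9. access Y: HIT. Cache (old->new): [Q P Y]
Total: 5 hits, 4 misses, 1 evictions

Answer: MHMHHHMMH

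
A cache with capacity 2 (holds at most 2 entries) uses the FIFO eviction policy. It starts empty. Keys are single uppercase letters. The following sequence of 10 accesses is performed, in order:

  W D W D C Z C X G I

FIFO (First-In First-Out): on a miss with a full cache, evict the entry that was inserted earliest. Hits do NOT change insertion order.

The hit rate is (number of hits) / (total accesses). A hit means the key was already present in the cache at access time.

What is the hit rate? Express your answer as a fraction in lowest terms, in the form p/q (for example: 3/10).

Answer: 3/10

Derivation:
FIFO simulation (capacity=2):
  1. access W: MISS. Cache (old->new): [W]
  2. access D: MISS. Cache (old->new): [W D]
  3. access W: HIT. Cache (old->new): [W D]
  4. access D: HIT. Cache (old->new): [W D]
  5. access C: MISS, evict W. Cache (old->new): [D C]
  6. access Z: MISS, evict D. Cache (old->new): [C Z]
  7. access C: HIT. Cache (old->new): [C Z]
  8. access X: MISS, evict C. Cache (old->new): [Z X]
  9. access G: MISS, evict Z. Cache (old->new): [X G]
  10. access I: MISS, evict X. Cache (old->new): [G I]
Total: 3 hits, 7 misses, 5 evictions

Hit rate = 3/10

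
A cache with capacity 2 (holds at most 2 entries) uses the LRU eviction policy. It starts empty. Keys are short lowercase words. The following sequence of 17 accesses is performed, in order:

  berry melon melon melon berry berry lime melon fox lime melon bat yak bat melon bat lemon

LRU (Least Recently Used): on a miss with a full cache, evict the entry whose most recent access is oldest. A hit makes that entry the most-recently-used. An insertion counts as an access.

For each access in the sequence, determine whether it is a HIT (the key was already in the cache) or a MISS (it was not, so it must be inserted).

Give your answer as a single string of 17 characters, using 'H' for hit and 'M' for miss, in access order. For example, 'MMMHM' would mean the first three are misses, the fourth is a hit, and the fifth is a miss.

Answer: MMHHHHMMMMMMMHMHM

Derivation:
LRU simulation (capacity=2):
  1. access berry: MISS. Cache (LRU->MRU): [berry]
  2. access melon: MISS. Cache (LRU->MRU): [berry melon]
  3. access melon: HIT. Cache (LRU->MRU): [berry melon]
  4. access melon: HIT. Cache (LRU->MRU): [berry melon]
  5. access berry: HIT. Cache (LRU->MRU): [melon berry]
  6. access berry: HIT. Cache (LRU->MRU): [melon berry]
  7. access lime: MISS, evict melon. Cache (LRU->MRU): [berry lime]
  8. access melon: MISS, evict berry. Cache (LRU->MRU): [lime melon]
  9. access fox: MISS, evict lime. Cache (LRU->MRU): [melon fox]
  10. access lime: MISS, evict melon. Cache (LRU->MRU): [fox lime]
  11. access melon: MISS, evict fox. Cache (LRU->MRU): [lime melon]
  12. access bat: MISS, evict lime. Cache (LRU->MRU): [melon bat]
  13. access yak: MISS, evict melon. Cache (LRU->MRU): [bat yak]
  14. access bat: HIT. Cache (LRU->MRU): [yak bat]
  15. access melon: MISS, evict yak. Cache (LRU->MRU): [bat melon]
  16. access bat: HIT. Cache (LRU->MRU): [melon bat]
  17. access lemon: MISS, evict melon. Cache (LRU->MRU): [bat lemon]
Total: 6 hits, 11 misses, 9 evictions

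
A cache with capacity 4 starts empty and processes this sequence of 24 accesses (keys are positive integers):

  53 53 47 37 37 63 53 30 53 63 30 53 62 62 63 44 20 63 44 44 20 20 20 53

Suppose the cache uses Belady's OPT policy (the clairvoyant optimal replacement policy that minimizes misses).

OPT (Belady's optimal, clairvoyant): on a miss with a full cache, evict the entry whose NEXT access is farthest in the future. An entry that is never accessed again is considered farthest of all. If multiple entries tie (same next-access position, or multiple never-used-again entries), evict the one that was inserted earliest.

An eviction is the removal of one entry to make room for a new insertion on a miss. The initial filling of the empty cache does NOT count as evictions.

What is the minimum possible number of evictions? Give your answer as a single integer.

Answer: 4

Derivation:
OPT (Belady) simulation (capacity=4):
  1. access 53: MISS. Cache: [53]
  2. access 53: HIT. Next use of 53: step 7. Cache: [53]
  3. access 47: MISS. Cache: [53 47]
  4. access 37: MISS. Cache: [53 47 37]
  5. access 37: HIT. Next use of 37: never. Cache: [53 47 37]
  6. access 63: MISS. Cache: [53 47 37 63]
  7. access 53: HIT. Next use of 53: step 9. Cache: [53 47 37 63]
  8. access 30: MISS, evict 47 (next use: never). Cache: [53 37 63 30]
  9. access 53: HIT. Next use of 53: step 12. Cache: [53 37 63 30]
  10. access 63: HIT. Next use of 63: step 15. Cache: [53 37 63 30]
  11. access 30: HIT. Next use of 30: never. Cache: [53 37 63 30]
  12. access 53: HIT. Next use of 53: step 24. Cache: [53 37 63 30]
  13. access 62: MISS, evict 37 (next use: never). Cache: [53 63 30 62]
  14. access 62: HIT. Next use of 62: never. Cache: [53 63 30 62]
  15. access 63: HIT. Next use of 63: step 18. Cache: [53 63 30 62]
  16. access 44: MISS, evict 30 (next use: never). Cache: [53 63 62 44]
  17. access 20: MISS, evict 62 (next use: never). Cache: [53 63 44 20]
  18. access 63: HIT. Next use of 63: never. Cache: [53 63 44 20]
  19. access 44: HIT. Next use of 44: step 20. Cache: [53 63 44 20]
  20. access 44: HIT. Next use of 44: never. Cache: [53 63 44 20]
  21. access 20: HIT. Next use of 20: step 22. Cache: [53 63 44 20]
  22. access 20: HIT. Next use of 20: step 23. Cache: [53 63 44 20]
  23. access 20: HIT. Next use of 20: never. Cache: [53 63 44 20]
  24. access 53: HIT. Next use of 53: never. Cache: [53 63 44 20]
Total: 16 hits, 8 misses, 4 evictions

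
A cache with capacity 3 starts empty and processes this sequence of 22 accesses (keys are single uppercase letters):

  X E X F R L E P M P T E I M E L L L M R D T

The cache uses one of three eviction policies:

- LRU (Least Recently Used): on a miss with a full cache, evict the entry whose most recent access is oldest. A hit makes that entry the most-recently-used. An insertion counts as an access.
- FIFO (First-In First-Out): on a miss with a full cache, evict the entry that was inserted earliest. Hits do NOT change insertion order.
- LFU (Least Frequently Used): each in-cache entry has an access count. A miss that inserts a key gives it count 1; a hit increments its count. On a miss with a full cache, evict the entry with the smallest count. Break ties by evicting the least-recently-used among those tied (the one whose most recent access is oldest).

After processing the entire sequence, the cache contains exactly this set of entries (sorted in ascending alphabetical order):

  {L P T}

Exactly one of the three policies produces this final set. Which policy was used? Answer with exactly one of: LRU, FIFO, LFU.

Answer: LFU

Derivation:
Simulating under each policy and comparing final sets:
  LRU: final set = {D R T} -> differs
  FIFO: final set = {D R T} -> differs
  LFU: final set = {L P T} -> MATCHES target
Only LFU produces the target set.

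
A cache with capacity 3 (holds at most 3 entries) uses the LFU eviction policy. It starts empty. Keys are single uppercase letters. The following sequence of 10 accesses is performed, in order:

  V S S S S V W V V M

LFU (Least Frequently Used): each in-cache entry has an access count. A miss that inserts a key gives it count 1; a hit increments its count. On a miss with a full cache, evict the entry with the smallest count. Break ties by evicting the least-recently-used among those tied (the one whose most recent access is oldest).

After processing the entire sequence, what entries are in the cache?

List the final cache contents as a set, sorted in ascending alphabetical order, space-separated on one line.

Answer: M S V

Derivation:
LFU simulation (capacity=3):
  1. access V: MISS. Cache: [V(c=1)]
  2. access S: MISS. Cache: [V(c=1) S(c=1)]
  3. access S: HIT, count now 2. Cache: [V(c=1) S(c=2)]
  4. access S: HIT, count now 3. Cache: [V(c=1) S(c=3)]
  5. access S: HIT, count now 4. Cache: [V(c=1) S(c=4)]
  6. access V: HIT, count now 2. Cache: [V(c=2) S(c=4)]
  7. access W: MISS. Cache: [W(c=1) V(c=2) S(c=4)]
  8. access V: HIT, count now 3. Cache: [W(c=1) V(c=3) S(c=4)]
  9. access V: HIT, count now 4. Cache: [W(c=1) S(c=4) V(c=4)]
  10. access M: MISS, evict W(c=1). Cache: [M(c=1) S(c=4) V(c=4)]
Total: 6 hits, 4 misses, 1 evictions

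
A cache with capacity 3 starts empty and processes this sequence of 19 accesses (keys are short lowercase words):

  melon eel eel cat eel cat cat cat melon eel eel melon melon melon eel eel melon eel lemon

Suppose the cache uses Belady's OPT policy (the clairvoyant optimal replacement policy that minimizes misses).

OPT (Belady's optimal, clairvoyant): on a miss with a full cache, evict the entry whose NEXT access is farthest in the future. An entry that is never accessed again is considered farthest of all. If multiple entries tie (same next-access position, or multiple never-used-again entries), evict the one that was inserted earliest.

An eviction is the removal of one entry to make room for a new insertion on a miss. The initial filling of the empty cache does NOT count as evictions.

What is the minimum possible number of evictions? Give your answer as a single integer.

OPT (Belady) simulation (capacity=3):
  1. access melon: MISS. Cache: [melon]
  2. access eel: MISS. Cache: [melon eel]
  3. access eel: HIT. Next use of eel: step 5. Cache: [melon eel]
  4. access cat: MISS. Cache: [melon eel cat]
  5. access eel: HIT. Next use of eel: step 10. Cache: [melon eel cat]
  6. access cat: HIT. Next use of cat: step 7. Cache: [melon eel cat]
  7. access cat: HIT. Next use of cat: step 8. Cache: [melon eel cat]
  8. access cat: HIT. Next use of cat: never. Cache: [melon eel cat]
  9. access melon: HIT. Next use of melon: step 12. Cache: [melon eel cat]
  10. access eel: HIT. Next use of eel: step 11. Cache: [melon eel cat]
  11. access eel: HIT. Next use of eel: step 15. Cache: [melon eel cat]
  12. access melon: HIT. Next use of melon: step 13. Cache: [melon eel cat]
  13. access melon: HIT. Next use of melon: step 14. Cache: [melon eel cat]
  14. access melon: HIT. Next use of melon: step 17. Cache: [melon eel cat]
  15. access eel: HIT. Next use of eel: step 16. Cache: [melon eel cat]
  16. access eel: HIT. Next use of eel: step 18. Cache: [melon eel cat]
  17. access melon: HIT. Next use of melon: never. Cache: [melon eel cat]
  18. access eel: HIT. Next use of eel: never. Cache: [melon eel cat]
  19. access lemon: MISS, evict melon (next use: never). Cache: [eel cat lemon]
Total: 15 hits, 4 misses, 1 evictions

Answer: 1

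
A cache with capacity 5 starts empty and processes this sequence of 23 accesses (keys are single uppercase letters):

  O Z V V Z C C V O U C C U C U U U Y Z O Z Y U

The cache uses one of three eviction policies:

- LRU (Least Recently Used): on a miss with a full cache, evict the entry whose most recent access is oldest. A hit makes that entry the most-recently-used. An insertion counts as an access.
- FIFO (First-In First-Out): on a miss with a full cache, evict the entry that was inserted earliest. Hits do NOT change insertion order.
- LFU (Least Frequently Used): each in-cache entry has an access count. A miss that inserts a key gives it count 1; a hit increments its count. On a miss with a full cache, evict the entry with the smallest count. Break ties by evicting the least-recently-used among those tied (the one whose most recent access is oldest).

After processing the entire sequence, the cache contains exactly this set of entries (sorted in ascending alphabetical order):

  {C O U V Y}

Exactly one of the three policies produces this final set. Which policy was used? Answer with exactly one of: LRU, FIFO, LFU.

Answer: LFU

Derivation:
Simulating under each policy and comparing final sets:
  LRU: final set = {C O U Y Z} -> differs
  FIFO: final set = {C O U Y Z} -> differs
  LFU: final set = {C O U V Y} -> MATCHES target
Only LFU produces the target set.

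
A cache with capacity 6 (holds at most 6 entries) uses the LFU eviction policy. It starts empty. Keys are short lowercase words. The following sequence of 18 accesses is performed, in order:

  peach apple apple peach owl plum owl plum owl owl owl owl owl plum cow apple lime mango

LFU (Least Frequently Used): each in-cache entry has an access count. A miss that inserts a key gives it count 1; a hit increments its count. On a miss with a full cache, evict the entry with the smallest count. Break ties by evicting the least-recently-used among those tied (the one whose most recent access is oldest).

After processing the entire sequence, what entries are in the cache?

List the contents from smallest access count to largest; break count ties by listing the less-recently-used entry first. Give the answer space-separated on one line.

Answer: lime mango peach plum apple owl

Derivation:
LFU simulation (capacity=6):
  1. access peach: MISS. Cache: [peach(c=1)]
  2. access apple: MISS. Cache: [peach(c=1) apple(c=1)]
  3. access apple: HIT, count now 2. Cache: [peach(c=1) apple(c=2)]
  4. access peach: HIT, count now 2. Cache: [apple(c=2) peach(c=2)]
  5. access owl: MISS. Cache: [owl(c=1) apple(c=2) peach(c=2)]
  6. access plum: MISS. Cache: [owl(c=1) plum(c=1) apple(c=2) peach(c=2)]
  7. access owl: HIT, count now 2. Cache: [plum(c=1) apple(c=2) peach(c=2) owl(c=2)]
  8. access plum: HIT, count now 2. Cache: [apple(c=2) peach(c=2) owl(c=2) plum(c=2)]
  9. access owl: HIT, count now 3. Cache: [apple(c=2) peach(c=2) plum(c=2) owl(c=3)]
  10. access owl: HIT, count now 4. Cache: [apple(c=2) peach(c=2) plum(c=2) owl(c=4)]
  11. access owl: HIT, count now 5. Cache: [apple(c=2) peach(c=2) plum(c=2) owl(c=5)]
  12. access owl: HIT, count now 6. Cache: [apple(c=2) peach(c=2) plum(c=2) owl(c=6)]
  13. access owl: HIT, count now 7. Cache: [apple(c=2) peach(c=2) plum(c=2) owl(c=7)]
  14. access plum: HIT, count now 3. Cache: [apple(c=2) peach(c=2) plum(c=3) owl(c=7)]
  15. access cow: MISS. Cache: [cow(c=1) apple(c=2) peach(c=2) plum(c=3) owl(c=7)]
  16. access apple: HIT, count now 3. Cache: [cow(c=1) peach(c=2) plum(c=3) apple(c=3) owl(c=7)]
  17. access lime: MISS. Cache: [cow(c=1) lime(c=1) peach(c=2) plum(c=3) apple(c=3) owl(c=7)]
  18. access mango: MISS, evict cow(c=1). Cache: [lime(c=1) mango(c=1) peach(c=2) plum(c=3) apple(c=3) owl(c=7)]
Total: 11 hits, 7 misses, 1 evictions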